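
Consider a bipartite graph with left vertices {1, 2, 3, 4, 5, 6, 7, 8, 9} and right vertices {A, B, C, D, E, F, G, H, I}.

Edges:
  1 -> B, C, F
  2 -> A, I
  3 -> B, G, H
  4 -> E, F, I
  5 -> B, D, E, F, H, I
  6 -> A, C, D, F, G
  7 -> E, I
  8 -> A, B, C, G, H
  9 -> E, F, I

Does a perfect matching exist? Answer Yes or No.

For example, pair 1→B, 2→A, 3→G, 4→F, 5→D, 6→C, 7→I, 8→H, 9→E.
All 9 left vertices are covered.

Yes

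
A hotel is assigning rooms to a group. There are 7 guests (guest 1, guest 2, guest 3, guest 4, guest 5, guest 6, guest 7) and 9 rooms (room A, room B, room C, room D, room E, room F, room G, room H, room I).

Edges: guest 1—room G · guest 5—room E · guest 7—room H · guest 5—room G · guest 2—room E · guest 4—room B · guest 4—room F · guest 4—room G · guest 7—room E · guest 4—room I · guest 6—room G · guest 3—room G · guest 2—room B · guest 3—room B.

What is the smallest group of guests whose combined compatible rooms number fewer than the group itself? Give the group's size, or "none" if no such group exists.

Take S = {guest 1, guest 6}. Its neighbourhood is {room G}, so |N(S)| = 1 < |S| = 2.
No single vertex violates Hall's condition since each has at least one neighbour, so 2 is the minimum.

2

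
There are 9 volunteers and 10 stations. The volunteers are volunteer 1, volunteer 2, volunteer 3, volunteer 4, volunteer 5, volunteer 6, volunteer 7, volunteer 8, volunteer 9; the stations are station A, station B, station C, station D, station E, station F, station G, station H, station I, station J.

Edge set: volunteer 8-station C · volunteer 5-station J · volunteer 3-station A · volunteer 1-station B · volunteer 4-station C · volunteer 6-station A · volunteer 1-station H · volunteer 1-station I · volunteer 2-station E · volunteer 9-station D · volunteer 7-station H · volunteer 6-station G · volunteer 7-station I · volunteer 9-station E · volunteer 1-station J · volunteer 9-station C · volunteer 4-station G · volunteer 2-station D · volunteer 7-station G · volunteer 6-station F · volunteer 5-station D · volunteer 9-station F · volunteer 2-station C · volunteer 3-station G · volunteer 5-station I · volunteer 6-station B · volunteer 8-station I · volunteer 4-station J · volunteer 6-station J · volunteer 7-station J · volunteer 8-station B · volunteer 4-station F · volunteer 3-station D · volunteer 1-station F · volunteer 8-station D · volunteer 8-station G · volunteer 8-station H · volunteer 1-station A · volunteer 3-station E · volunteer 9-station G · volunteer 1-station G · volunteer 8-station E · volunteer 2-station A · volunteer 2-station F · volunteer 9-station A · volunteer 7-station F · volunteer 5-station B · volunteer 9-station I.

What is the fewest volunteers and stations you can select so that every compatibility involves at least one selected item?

A maximum matching has 9 edges (e.g. volunteer 1–station B, volunteer 2–station E, volunteer 3–station A, volunteer 4–station F, volunteer 5–station D, volunteer 6–station G, volunteer 7–station J, volunteer 8–station C, volunteer 9–station I).
By König's theorem the minimum vertex cover has the same size. One such cover is {volunteer 1, volunteer 2, volunteer 3, volunteer 4, volunteer 5, volunteer 6, volunteer 7, volunteer 8, volunteer 9}.

9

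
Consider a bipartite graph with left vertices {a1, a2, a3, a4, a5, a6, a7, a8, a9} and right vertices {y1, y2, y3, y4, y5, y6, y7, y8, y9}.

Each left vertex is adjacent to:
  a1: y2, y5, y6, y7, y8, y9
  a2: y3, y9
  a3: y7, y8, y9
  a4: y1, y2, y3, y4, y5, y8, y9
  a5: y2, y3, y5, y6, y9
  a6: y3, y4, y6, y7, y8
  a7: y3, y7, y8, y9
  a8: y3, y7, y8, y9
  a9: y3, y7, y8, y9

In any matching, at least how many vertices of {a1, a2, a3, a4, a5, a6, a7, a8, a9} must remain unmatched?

One maximum matching: a1-y6, a2-y9, a3-y7, a4-y1, a5-y2, a6-y4, a7-y8, a8-y3.
The set {a2, a3, a7, a8, a9} has only 4 neighbours ({y3, y7, y8, y9}), so by Hall's theorem at most 8 of the 9 left vertices can be matched.
That matches 8 of the 9, leaving 1 unmatched; no matching can do better.

1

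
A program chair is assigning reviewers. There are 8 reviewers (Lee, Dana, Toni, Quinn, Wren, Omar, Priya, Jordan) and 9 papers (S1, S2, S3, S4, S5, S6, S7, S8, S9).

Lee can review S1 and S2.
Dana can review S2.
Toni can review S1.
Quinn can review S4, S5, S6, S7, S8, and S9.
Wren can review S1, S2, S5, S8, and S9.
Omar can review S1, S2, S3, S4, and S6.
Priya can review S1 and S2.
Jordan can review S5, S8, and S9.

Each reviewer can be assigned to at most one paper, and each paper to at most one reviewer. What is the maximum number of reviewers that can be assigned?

6

For example, pair Lee→S1, Dana→S2, Quinn→S7, Wren→S9, Omar→S6, Jordan→S8.
The set {Lee, Dana, Toni, Priya} has only 2 neighbours ({S1, S2}), so by Hall's theorem at most 6 of the 8 reviewers can be matched.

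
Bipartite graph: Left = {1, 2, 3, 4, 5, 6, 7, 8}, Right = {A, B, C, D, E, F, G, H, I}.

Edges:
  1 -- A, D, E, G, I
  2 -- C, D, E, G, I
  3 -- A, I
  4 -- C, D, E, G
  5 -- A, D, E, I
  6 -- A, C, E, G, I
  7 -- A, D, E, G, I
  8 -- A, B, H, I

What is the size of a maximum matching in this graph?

7

A valid assignment of size 7: 1–A, 2–D, 3–I, 4–C, 5–E, 6–G, 8–B.
The set {1, 2, 3, 4, 5, 6, 7} has only 6 neighbours ({A, C, D, E, G, I}), so by Hall's theorem at most 7 of the 8 left vertices can be matched.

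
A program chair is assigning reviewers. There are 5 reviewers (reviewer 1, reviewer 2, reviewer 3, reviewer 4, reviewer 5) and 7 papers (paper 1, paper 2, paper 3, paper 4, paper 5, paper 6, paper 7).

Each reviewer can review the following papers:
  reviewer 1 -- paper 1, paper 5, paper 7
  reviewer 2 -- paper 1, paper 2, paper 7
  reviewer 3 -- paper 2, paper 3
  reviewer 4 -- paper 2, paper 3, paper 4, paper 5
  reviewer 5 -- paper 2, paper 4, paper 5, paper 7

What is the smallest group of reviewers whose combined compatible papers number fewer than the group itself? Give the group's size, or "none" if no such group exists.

none

A matching saturating every reviewer exists, for instance reviewer 1→paper 5, reviewer 2→paper 1, reviewer 3→paper 2, reviewer 4→paper 4, reviewer 5→paper 7.
By Hall's marriage theorem, this means |N(S)| ≥ |S| for every subset S, so no violating subset exists.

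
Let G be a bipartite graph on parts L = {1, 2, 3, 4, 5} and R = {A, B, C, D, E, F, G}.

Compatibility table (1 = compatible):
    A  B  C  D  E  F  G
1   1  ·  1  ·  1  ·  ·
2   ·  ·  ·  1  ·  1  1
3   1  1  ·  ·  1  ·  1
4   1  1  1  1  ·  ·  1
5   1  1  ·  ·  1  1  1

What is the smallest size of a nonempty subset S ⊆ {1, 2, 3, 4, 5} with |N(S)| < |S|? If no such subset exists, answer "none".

A matching saturating every left vertex exists, for instance 1→E, 2→F, 3→B, 4→A, 5→G.
By Hall's marriage theorem, this means |N(S)| ≥ |S| for every subset S, so no violating subset exists.

none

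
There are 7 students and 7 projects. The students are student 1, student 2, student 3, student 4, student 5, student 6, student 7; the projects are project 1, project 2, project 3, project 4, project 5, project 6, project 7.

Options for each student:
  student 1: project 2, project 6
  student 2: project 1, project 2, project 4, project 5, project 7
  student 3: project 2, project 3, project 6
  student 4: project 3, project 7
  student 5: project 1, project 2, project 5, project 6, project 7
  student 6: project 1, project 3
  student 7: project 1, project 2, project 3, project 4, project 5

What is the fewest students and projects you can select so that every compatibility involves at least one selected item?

7

{student 1, student 2, student 3, student 4, student 5, student 6, student 7} is a vertex cover of size 7: every edge has an endpoint in this set.
No smaller cover exists because student 1–project 6, student 2–project 4, student 3–project 2, student 4–project 7, student 5–project 5, student 6–project 1, student 7–project 3 is a matching of size 7, and a cover must include an endpoint of each of these disjoint edges (König's theorem).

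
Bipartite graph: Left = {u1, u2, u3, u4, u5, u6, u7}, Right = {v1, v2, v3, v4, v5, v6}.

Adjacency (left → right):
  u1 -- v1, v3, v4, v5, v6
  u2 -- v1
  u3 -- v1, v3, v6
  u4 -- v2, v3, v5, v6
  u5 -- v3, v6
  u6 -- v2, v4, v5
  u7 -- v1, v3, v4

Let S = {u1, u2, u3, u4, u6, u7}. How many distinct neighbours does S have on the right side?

6

The union of neighbours of {u1, u2, u3, u4, u6, u7} is {v1, v2, v3, v4, v5, v6}, which has 6 elements.
Since |N(S)| = 6 ≥ |S| = 6, Hall's condition holds for this subset.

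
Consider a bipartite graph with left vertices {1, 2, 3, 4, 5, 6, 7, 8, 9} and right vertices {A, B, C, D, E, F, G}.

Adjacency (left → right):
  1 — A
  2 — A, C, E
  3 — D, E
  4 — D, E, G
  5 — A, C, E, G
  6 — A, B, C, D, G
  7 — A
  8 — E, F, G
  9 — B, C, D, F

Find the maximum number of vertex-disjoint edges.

7

A valid assignment of size 7: 1-A, 2-C, 3-D, 4-G, 5-E, 6-B, 8-F.
The set {1, 2, 3, 4, 5, 6, 7, 8, 9} has only 7 neighbours ({A, B, C, D, E, F, G}), so by Hall's theorem at most 7 of the 9 left vertices can be matched.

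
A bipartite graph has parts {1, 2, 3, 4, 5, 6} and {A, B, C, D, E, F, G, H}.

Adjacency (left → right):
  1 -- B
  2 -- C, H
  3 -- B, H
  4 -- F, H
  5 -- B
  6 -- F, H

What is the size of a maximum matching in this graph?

A valid assignment of size 4: 1-B, 2-C, 3-H, 4-F.
The set {1, 3, 4, 5, 6} has only 3 neighbours ({B, F, H}), so by Hall's theorem at most 4 of the 6 left vertices can be matched.

4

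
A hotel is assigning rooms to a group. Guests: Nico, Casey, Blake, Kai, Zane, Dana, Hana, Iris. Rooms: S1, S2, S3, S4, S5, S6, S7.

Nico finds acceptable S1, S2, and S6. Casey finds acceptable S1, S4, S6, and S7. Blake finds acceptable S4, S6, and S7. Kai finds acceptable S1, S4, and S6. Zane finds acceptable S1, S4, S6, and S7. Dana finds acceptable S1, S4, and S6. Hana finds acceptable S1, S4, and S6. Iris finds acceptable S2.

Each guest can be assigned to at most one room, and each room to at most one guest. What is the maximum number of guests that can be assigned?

5

A valid assignment of size 5: Nico-S2, Casey-S1, Blake-S7, Kai-S6, Zane-S4.
The set {Nico, Casey, Blake, Kai, Zane, Dana, Hana, Iris} has only 5 neighbours ({S1, S2, S4, S6, S7}), so by Hall's theorem at most 5 of the 8 guests can be matched.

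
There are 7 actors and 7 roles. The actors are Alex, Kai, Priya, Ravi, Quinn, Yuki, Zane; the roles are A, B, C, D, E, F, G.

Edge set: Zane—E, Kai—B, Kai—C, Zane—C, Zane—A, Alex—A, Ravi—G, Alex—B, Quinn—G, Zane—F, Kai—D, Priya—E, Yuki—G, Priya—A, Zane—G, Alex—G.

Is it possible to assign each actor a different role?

No

The set {Ravi, Quinn, Yuki} has only 1 neighbour ({G}), so by Hall's theorem at most 5 of the 7 actors can be matched.
Hence no matching covers every actor.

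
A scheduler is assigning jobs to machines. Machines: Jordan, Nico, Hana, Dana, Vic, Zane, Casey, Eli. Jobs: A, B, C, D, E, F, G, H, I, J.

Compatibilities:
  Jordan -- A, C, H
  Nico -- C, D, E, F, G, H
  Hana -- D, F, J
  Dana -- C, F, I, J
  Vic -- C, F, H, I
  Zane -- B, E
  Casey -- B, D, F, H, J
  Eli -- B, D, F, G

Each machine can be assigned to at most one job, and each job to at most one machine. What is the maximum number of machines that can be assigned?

For example, pair Jordan–H, Nico–G, Hana–D, Dana–C, Vic–F, Zane–E, Casey–J, Eli–B.
All 8 machines are matched, so no larger matching exists.

8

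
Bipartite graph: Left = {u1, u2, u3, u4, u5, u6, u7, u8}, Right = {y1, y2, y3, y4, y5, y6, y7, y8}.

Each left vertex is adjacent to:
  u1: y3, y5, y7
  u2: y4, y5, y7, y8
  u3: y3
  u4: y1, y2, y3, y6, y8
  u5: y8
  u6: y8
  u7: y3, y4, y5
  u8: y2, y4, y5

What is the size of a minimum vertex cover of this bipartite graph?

7

{u1, u2, u3, u4, u7, u8, y8} is a vertex cover of size 7: every edge has an endpoint in this set.
No smaller cover exists because u1–y5, u2–y7, u3–y3, u4–y6, u5–y8, u7–y4, u8–y2 is a matching of size 7, and a cover must include an endpoint of each of these disjoint edges (König's theorem).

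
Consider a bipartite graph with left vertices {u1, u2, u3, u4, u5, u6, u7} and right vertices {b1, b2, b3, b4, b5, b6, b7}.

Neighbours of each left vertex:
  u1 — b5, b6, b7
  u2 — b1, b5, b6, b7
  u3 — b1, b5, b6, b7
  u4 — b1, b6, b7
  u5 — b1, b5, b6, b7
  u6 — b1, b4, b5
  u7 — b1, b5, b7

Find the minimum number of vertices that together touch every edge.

5

A maximum matching has 5 edges (e.g. u1–b7, u2–b5, u3–b1, u4–b6, u6–b4).
By König's theorem the minimum vertex cover has the same size. One such cover is {u6, b1, b5, b6, b7}.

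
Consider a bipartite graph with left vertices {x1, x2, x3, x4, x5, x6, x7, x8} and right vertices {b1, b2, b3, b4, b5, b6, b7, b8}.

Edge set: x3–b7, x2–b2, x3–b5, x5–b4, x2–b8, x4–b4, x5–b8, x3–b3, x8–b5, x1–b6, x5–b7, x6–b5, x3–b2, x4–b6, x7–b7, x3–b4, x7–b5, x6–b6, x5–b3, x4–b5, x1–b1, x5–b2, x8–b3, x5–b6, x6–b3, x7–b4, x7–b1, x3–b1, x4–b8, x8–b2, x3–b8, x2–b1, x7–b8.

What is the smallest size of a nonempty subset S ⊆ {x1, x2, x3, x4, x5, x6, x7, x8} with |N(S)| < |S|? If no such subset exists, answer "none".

none

A matching saturating every left vertex exists, for instance x1→b1, x2→b2, x3→b7, x4→b8, x5→b4, x6→b6, x7→b5, x8→b3.
By Hall's marriage theorem, this means |N(S)| ≥ |S| for every subset S, so no violating subset exists.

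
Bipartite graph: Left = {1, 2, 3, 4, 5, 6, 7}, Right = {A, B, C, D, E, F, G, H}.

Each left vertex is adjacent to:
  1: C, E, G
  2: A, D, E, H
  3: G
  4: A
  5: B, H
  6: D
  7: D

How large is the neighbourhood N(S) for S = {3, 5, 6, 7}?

The union of neighbours of {3, 5, 6, 7} is {B, D, G, H}, which has 4 elements.
Since |N(S)| = 4 ≥ |S| = 4, Hall's condition holds for this subset.

4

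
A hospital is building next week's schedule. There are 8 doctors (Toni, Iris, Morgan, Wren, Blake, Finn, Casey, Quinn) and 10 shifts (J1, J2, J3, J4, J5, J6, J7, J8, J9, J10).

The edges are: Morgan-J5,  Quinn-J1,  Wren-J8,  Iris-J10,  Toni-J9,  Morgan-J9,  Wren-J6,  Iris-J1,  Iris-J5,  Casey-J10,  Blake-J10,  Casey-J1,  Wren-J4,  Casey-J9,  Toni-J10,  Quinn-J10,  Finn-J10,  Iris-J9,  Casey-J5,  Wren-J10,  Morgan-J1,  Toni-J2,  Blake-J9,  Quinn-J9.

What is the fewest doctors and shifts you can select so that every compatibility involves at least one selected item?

The 6 edges Toni–J2, Iris–J5, Morgan–J1, Wren–J6, Blake–J9, Finn–J10 form a matching, so any vertex cover needs at least 6 vertices (one per matched edge).
Conversely {Toni, Wren, J1, J5, J9, J10} meets every edge and has exactly 6 vertices, so 6 is optimal.

6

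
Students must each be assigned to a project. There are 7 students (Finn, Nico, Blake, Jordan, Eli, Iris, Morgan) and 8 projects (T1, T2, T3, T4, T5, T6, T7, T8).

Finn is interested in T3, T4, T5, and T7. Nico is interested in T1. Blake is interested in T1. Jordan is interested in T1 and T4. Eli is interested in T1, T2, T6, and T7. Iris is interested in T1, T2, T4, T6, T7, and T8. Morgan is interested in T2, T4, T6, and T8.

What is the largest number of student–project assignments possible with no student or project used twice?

One maximum matching: Finn-T5, Nico-T1, Jordan-T4, Eli-T2, Iris-T7, Morgan-T8.
The set {Nico, Blake} has only 1 neighbour ({T1}), so by Hall's theorem at most 6 of the 7 students can be matched.

6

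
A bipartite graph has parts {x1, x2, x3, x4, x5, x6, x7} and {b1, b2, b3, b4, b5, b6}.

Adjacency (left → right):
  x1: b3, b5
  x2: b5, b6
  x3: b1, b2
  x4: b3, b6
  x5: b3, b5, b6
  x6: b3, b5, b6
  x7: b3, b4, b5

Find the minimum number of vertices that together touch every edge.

A maximum matching has 5 edges (e.g. x1–b5, x2–b6, x3–b2, x4–b3, x7–b4).
By König's theorem the minimum vertex cover has the same size. One such cover is {x3, x7, b3, b5, b6}.

5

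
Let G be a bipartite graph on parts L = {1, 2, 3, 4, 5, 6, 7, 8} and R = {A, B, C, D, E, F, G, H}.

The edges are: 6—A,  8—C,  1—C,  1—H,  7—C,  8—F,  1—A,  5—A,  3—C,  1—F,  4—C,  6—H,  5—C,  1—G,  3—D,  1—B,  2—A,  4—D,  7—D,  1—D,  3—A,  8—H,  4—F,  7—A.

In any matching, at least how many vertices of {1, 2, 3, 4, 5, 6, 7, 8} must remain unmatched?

2

For example, pair 1→G, 2→A, 3→D, 4→F, 5→C, 6→H.
The set {2, 3, 4, 5, 6, 7, 8} has only 5 neighbours ({A, C, D, F, H}), so by Hall's theorem at most 6 of the 8 left vertices can be matched.
That matches 6 of the 8, leaving 2 unmatched; no matching can do better.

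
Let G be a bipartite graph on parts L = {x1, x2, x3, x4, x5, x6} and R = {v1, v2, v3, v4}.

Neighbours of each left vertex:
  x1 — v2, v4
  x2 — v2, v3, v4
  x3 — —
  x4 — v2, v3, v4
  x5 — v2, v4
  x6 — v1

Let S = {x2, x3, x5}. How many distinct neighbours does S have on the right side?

The union of neighbours of {x2, x3, x5} is {v2, v3, v4}, which has 3 elements.
Since |N(S)| = 3 ≥ |S| = 3, Hall's condition holds for this subset.

3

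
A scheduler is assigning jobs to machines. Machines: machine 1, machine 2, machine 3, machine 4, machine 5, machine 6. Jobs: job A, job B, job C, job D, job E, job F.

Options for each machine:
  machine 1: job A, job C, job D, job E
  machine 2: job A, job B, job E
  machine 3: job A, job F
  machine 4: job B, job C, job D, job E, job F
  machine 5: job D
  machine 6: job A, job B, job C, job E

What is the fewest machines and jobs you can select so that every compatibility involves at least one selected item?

6

The 6 edges machine 1–job E, machine 2–job B, machine 3–job F, machine 4–job C, machine 5–job D, machine 6–job A form a matching, so any vertex cover needs at least 6 vertices (one per matched edge).
Conversely {machine 1, machine 2, machine 3, machine 4, machine 5, machine 6} meets every edge and has exactly 6 vertices, so 6 is optimal.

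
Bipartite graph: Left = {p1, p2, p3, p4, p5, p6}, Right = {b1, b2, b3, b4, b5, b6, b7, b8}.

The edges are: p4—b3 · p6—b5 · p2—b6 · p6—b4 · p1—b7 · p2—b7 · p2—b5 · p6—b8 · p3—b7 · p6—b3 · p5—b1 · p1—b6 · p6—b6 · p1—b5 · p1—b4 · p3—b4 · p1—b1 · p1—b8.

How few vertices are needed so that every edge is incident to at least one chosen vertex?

The 6 edges p1–b7, p2–b6, p3–b4, p4–b3, p5–b1, p6–b5 form a matching, so any vertex cover needs at least 6 vertices (one per matched edge).
Conversely {p1, p2, p3, p4, p5, p6} meets every edge and has exactly 6 vertices, so 6 is optimal.

6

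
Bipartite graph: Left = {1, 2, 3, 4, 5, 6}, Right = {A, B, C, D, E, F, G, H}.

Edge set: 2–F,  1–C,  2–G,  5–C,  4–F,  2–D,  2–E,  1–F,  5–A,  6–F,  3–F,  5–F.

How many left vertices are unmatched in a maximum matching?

2

One maximum matching: 1-C, 2-E, 3-F, 5-A.
The set {3, 4, 6} has only 1 neighbour ({F}), so by Hall's theorem at most 4 of the 6 left vertices can be matched.
That matches 4 of the 6, leaving 2 unmatched; no matching can do better.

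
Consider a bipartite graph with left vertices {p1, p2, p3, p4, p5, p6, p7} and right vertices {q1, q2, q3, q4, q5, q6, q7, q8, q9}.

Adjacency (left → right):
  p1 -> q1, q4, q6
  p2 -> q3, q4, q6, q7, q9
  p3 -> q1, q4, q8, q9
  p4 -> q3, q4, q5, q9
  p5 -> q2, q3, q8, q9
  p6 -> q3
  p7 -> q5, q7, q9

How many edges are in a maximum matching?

A valid assignment of size 7: p1–q6, p2–q9, p3–q8, p4–q4, p5–q2, p6–q3, p7–q5.
All 7 left vertices are matched, so no larger matching exists.

7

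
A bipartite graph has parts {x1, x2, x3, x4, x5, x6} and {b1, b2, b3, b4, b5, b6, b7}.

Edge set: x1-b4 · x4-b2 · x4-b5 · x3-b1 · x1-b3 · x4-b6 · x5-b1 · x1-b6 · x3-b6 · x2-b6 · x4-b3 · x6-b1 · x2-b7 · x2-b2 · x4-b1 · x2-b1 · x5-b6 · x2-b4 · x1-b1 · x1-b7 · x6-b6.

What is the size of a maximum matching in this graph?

5

For example, pair x1-b7, x2-b4, x3-b1, x4-b5, x5-b6.
The set {x3, x5, x6} has only 2 neighbours ({b1, b6}), so by Hall's theorem at most 5 of the 6 left vertices can be matched.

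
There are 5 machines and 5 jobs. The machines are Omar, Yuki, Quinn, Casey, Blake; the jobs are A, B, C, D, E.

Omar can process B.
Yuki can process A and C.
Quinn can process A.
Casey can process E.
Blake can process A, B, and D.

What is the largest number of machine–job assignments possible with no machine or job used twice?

5

A valid assignment of size 5: Omar–B, Yuki–C, Quinn–A, Casey–E, Blake–D.
This saturates every machine, so 5 is the maximum.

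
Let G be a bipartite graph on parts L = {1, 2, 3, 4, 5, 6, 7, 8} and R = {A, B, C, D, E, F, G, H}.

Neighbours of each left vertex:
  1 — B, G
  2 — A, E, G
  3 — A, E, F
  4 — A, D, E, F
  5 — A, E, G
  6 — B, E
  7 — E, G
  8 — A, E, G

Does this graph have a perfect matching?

The set {1, 2, 5, 6, 7, 8} has only 4 neighbours ({A, B, E, G}), so by Hall's theorem at most 6 of the 8 left vertices can be matched.
Hence no matching covers every left vertex.

No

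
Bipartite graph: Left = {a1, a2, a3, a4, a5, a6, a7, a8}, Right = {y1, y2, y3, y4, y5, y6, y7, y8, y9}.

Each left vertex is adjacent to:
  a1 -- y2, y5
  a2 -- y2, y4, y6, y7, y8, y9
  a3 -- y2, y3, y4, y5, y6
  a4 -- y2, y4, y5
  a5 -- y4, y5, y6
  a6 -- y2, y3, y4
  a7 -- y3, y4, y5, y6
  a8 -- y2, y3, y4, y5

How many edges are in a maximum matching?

6

One maximum matching: a1→y5, a2→y7, a3→y6, a4→y2, a5→y4, a6→y3.
The set {a1, a3, a4, a5, a6, a7, a8} has only 5 neighbours ({y2, y3, y4, y5, y6}), so by Hall's theorem at most 6 of the 8 left vertices can be matched.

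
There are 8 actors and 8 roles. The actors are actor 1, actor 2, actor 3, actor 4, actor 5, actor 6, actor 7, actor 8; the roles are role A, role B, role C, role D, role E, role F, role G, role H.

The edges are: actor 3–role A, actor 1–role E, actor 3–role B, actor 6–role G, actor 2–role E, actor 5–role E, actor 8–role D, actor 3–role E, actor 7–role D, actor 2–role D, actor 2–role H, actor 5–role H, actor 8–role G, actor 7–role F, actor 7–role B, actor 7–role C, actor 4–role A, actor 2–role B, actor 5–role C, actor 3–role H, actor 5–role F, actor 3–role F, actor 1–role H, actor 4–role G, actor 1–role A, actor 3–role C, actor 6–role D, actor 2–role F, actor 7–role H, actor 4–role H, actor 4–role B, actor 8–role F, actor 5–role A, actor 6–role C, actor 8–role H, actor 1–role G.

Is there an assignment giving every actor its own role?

For example, pair actor 1-role H, actor 2-role F, actor 3-role C, actor 4-role A, actor 5-role E, actor 6-role D, actor 7-role B, actor 8-role G.
All 8 actors are covered.

Yes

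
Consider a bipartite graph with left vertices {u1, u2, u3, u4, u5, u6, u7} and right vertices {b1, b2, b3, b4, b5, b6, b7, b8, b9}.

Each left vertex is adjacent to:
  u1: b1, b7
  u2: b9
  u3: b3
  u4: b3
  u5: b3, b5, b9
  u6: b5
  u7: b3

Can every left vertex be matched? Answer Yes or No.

No

The set {u2, u3, u4, u5, u6, u7} has only 3 neighbours ({b3, b5, b9}), so by Hall's theorem at most 4 of the 7 left vertices can be matched.
Hence no matching covers every left vertex.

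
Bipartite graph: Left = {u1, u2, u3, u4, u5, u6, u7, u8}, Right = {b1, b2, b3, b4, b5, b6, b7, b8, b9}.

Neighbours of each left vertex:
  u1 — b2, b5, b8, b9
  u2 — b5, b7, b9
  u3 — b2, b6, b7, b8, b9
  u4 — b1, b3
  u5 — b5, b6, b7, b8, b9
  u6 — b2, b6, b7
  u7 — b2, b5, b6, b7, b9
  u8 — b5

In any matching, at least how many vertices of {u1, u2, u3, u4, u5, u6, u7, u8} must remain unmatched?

A valid assignment of size 7: u1-b8, u2-b9, u3-b6, u4-b3, u5-b5, u6-b2, u7-b7.
The set {u1, u2, u3, u5, u6, u7, u8} has only 6 neighbours ({b2, b5, b6, b7, b8, b9}), so by Hall's theorem at most 7 of the 8 left vertices can be matched.
That matches 7 of the 8, leaving 1 unmatched; no matching can do better.

1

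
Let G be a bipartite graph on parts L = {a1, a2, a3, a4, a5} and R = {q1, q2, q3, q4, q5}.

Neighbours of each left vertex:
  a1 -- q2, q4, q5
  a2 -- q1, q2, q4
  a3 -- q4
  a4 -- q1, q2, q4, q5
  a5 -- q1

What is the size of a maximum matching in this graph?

4

A valid assignment of size 4: a1–q5, a2–q1, a3–q4, a4–q2.
The set {a1, a2, a3, a4, a5} has only 4 neighbours ({q1, q2, q4, q5}), so by Hall's theorem at most 4 of the 5 left vertices can be matched.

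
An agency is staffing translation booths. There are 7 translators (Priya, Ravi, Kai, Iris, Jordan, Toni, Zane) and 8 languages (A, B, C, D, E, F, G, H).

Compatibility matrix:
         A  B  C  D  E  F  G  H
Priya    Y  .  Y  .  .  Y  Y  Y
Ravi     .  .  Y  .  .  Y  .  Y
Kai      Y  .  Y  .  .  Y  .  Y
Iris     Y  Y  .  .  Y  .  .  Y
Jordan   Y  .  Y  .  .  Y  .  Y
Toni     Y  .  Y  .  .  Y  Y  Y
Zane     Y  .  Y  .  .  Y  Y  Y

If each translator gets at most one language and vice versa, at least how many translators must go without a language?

1

For example, pair Priya–A, Ravi–H, Kai–C, Iris–B, Jordan–F, Toni–G.
The set {Priya, Ravi, Kai, Jordan, Toni, Zane} has only 5 neighbours ({A, C, F, G, H}), so by Hall's theorem at most 6 of the 7 translators can be matched.
That matches 6 of the 7, leaving 1 unmatched; no matching can do better.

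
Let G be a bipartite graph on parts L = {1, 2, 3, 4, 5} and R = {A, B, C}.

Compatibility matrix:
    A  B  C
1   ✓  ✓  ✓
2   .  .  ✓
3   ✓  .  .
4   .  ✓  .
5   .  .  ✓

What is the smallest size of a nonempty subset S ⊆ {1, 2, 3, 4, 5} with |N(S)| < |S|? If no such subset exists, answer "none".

Take S = {2, 5}. Its neighbourhood is {C}, so |N(S)| = 1 < |S| = 2.
No single vertex violates Hall's condition since each has at least one neighbour, so 2 is the minimum.

2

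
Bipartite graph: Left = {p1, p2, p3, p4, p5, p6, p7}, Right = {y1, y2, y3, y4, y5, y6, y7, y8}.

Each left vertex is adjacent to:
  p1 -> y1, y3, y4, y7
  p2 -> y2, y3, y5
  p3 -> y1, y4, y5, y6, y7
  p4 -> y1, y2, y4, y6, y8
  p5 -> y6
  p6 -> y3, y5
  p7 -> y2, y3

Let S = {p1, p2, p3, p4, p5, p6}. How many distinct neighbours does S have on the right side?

The union of neighbours of {p1, p2, p3, p4, p5, p6} is {y1, y2, y3, y4, y5, y6, y7, y8}, which has 8 elements.
Since |N(S)| = 8 ≥ |S| = 6, Hall's condition holds for this subset.

8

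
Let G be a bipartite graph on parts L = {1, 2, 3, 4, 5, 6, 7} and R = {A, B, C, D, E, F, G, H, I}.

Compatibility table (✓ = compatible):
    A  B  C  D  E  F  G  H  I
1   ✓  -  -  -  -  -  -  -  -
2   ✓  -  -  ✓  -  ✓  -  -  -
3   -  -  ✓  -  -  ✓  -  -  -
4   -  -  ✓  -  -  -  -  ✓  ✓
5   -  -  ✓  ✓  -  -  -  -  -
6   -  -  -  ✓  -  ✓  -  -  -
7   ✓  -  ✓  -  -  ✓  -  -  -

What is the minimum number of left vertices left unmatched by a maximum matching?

2

A valid assignment of size 5: 1–A, 2–D, 3–F, 4–H, 5–C.
The set {1, 2, 3, 5, 6, 7} has only 4 neighbours ({A, C, D, F}), so by Hall's theorem at most 5 of the 7 left vertices can be matched.
That matches 5 of the 7, leaving 2 unmatched; no matching can do better.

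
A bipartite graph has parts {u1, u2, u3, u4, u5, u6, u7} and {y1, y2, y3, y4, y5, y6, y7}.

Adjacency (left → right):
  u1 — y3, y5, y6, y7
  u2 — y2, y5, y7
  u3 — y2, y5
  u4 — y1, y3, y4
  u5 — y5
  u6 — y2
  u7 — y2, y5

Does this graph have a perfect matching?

No

The set {u3, u5, u6, u7} has only 2 neighbours ({y2, y5}), so by Hall's theorem at most 5 of the 7 left vertices can be matched.
Hence no matching covers every left vertex.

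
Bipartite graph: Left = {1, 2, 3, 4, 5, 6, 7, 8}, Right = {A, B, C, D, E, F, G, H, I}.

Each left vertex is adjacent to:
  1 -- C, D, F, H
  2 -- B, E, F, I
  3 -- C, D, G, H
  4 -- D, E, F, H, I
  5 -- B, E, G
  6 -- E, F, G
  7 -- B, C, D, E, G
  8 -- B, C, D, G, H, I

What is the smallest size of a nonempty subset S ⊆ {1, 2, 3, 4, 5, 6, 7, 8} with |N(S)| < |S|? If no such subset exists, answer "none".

none

A matching saturating every left vertex exists, for instance 1→C, 2→I, 3→D, 4→H, 5→B, 6→F, 7→E, 8→G.
By Hall's marriage theorem, this means |N(S)| ≥ |S| for every subset S, so no violating subset exists.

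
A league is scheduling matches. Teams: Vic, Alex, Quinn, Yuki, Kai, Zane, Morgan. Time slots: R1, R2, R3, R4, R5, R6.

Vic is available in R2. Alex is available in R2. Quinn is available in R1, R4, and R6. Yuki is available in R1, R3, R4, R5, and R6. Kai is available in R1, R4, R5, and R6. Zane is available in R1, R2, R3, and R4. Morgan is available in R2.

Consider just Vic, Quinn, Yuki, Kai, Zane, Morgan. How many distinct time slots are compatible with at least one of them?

6

The union of neighbours of {Vic, Quinn, Yuki, Kai, Zane, Morgan} is {R1, R2, R3, R4, R5, R6}, which has 6 elements.
Since |N(S)| = 6 ≥ |S| = 6, Hall's condition holds for this subset.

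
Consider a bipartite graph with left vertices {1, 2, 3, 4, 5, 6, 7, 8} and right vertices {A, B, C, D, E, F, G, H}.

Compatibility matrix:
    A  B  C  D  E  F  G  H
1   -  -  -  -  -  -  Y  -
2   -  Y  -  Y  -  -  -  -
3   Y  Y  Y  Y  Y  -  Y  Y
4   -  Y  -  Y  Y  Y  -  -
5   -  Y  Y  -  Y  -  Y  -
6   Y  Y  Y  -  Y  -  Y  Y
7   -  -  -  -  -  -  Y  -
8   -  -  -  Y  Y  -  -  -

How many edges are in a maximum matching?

A valid assignment of size 7: 1-G, 2-D, 3-A, 4-B, 5-C, 6-H, 8-E.
The set {1, 7} has only 1 neighbour ({G}), so by Hall's theorem at most 7 of the 8 left vertices can be matched.

7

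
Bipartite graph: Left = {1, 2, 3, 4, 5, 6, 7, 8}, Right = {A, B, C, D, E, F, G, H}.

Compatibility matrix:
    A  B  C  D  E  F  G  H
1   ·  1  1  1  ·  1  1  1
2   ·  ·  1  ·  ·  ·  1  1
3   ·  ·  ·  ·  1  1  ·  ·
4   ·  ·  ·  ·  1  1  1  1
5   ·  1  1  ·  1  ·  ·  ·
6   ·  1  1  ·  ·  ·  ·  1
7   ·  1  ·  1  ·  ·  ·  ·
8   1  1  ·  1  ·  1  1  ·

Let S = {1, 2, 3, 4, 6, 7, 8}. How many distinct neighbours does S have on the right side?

The union of neighbours of {1, 2, 3, 4, 6, 7, 8} is {A, B, C, D, E, F, G, H}, which has 8 elements.
Since |N(S)| = 8 ≥ |S| = 7, Hall's condition holds for this subset.

8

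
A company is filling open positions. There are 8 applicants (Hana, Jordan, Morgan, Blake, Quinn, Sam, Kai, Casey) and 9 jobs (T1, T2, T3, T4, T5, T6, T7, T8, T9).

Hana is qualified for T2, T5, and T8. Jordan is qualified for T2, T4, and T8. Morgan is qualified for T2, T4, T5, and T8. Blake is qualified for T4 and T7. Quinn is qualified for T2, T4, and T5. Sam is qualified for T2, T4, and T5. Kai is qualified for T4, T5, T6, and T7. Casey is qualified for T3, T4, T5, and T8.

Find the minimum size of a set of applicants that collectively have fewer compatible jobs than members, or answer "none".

5

Take S = {Hana, Jordan, Morgan, Quinn, Sam}. Its neighbourhood is {T2, T4, T5, T8}, so |N(S)| = 4 < |S| = 5.
Every subset of size less than 5 has at least as many neighbours as members, so 5 is the minimum.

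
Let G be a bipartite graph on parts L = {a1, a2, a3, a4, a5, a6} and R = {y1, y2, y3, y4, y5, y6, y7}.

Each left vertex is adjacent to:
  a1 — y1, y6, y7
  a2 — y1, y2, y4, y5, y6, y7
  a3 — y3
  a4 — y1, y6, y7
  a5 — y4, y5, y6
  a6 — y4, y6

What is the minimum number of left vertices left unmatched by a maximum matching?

0

A valid assignment of size 6: a1-y1, a2-y6, a3-y3, a4-y7, a5-y5, a6-y4.
This saturates every left vertex, so 6 is the maximum.
That matches 6 of the 6, leaving 0 unmatched; no matching can do better.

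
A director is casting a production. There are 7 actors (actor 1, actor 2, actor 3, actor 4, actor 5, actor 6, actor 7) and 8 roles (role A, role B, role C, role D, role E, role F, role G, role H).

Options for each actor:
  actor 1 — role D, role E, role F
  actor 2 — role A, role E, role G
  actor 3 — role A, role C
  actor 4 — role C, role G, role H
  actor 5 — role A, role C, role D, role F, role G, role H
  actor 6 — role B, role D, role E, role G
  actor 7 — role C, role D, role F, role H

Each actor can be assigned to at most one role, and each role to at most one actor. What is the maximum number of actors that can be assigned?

For example, pair actor 1→role F, actor 2→role E, actor 3→role A, actor 4→role H, actor 5→role C, actor 6→role G, actor 7→role D.
This saturates every actor, so 7 is the maximum.

7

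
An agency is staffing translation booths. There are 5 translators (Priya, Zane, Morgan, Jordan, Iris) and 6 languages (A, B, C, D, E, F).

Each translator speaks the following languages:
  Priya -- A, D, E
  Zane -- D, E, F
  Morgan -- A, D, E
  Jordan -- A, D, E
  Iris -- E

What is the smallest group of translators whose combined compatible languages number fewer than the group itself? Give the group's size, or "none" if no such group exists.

4

Take S = {Priya, Morgan, Jordan, Iris}. Its neighbourhood is {A, D, E}, so |N(S)| = 3 < |S| = 4.
Every subset of size less than 4 has at least as many neighbours as members, so 4 is the minimum.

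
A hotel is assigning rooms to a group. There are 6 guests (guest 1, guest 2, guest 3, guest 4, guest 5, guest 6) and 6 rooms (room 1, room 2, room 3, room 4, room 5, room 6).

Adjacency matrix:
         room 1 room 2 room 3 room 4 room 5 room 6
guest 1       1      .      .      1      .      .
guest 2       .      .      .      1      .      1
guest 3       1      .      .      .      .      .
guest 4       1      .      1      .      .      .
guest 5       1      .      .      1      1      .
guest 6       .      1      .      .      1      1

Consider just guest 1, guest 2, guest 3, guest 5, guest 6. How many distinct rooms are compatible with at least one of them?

5

The union of neighbours of {guest 1, guest 2, guest 3, guest 5, guest 6} is {room 1, room 2, room 4, room 5, room 6}, which has 5 elements.
Since |N(S)| = 5 ≥ |S| = 5, Hall's condition holds for this subset.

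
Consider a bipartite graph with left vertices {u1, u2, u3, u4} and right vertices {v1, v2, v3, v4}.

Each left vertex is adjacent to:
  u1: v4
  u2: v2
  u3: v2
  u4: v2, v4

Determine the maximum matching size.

For example, pair u1–v4, u2–v2.
The set {u1, u2, u3, u4} has only 2 neighbours ({v2, v4}), so by Hall's theorem at most 2 of the 4 left vertices can be matched.

2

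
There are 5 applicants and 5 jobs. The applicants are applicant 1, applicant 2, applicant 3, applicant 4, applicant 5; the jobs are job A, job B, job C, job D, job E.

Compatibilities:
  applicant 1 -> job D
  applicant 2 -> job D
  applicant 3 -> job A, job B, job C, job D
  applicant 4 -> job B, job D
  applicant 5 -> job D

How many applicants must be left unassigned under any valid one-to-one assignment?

One maximum matching: applicant 1-job D, applicant 3-job A, applicant 4-job B.
The set {applicant 1, applicant 2, applicant 5} has only 1 neighbour ({job D}), so by Hall's theorem at most 3 of the 5 applicants can be matched.
That matches 3 of the 5, leaving 2 unmatched; no matching can do better.

2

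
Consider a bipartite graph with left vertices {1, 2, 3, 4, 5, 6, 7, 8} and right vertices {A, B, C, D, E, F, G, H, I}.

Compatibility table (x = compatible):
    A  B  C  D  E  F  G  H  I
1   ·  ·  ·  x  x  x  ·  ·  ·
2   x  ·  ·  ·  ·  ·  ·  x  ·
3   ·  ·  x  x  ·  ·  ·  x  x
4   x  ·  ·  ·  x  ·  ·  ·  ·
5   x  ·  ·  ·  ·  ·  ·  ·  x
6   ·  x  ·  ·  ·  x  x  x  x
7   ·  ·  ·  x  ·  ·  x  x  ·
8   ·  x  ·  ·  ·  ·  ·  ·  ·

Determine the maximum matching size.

8

A valid assignment of size 8: 1–D, 2–A, 3–C, 4–E, 5–I, 6–H, 7–G, 8–B.
This saturates every left vertex, so 8 is the maximum.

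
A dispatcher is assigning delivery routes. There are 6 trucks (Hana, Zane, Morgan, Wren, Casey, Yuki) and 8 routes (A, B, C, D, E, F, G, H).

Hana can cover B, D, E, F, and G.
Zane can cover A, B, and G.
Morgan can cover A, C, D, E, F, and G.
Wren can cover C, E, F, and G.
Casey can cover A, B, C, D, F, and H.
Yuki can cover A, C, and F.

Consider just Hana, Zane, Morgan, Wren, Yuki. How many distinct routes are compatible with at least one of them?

The union of neighbours of {Hana, Zane, Morgan, Wren, Yuki} is {A, B, C, D, E, F, G}, which has 7 elements.
Since |N(S)| = 7 ≥ |S| = 5, Hall's condition holds for this subset.

7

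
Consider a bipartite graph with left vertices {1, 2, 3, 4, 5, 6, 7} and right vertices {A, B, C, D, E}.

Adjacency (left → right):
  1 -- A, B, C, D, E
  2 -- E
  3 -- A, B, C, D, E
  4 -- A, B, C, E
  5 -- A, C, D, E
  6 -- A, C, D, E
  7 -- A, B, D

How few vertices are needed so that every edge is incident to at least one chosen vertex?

5

The 5 edges 1–A, 2–E, 3–D, 4–B, 5–C form a matching, so any vertex cover needs at least 5 vertices (one per matched edge).
Conversely {A, B, C, D, E} meets every edge and has exactly 5 vertices, so 5 is optimal.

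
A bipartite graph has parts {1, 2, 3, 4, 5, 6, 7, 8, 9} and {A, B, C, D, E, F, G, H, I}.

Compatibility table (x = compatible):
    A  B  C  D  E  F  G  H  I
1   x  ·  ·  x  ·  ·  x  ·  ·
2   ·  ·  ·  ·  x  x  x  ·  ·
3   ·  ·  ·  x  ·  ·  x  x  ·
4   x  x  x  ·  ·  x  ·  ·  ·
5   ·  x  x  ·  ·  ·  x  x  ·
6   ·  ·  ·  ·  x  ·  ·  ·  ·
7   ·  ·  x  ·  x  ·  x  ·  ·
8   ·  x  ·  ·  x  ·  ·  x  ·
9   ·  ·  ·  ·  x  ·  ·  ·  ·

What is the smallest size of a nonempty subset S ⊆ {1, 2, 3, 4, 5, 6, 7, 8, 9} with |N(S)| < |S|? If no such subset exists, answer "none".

2

Take S = {6, 9}. Its neighbourhood is {E}, so |N(S)| = 1 < |S| = 2.
No single vertex violates Hall's condition since each has at least one neighbour, so 2 is the minimum.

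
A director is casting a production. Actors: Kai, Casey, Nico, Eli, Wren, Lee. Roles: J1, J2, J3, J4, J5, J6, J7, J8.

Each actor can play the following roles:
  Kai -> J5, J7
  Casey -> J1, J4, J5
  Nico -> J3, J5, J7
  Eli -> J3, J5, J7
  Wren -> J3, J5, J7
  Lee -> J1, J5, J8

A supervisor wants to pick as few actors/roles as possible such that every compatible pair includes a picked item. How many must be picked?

A maximum matching has 5 edges (e.g. Kai–J5, Casey–J1, Nico–J7, Eli–J3, Lee–J8).
By König's theorem the minimum vertex cover has the same size. One such cover is {Casey, Lee, J3, J5, J7}.

5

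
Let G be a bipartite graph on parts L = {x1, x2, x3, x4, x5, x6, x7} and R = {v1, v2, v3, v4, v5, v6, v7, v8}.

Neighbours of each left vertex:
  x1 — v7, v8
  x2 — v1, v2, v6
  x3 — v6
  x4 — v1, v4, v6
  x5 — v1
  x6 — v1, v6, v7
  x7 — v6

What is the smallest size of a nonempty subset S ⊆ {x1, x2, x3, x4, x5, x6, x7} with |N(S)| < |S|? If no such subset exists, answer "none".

2

Take S = {x3, x7}. Its neighbourhood is {v6}, so |N(S)| = 1 < |S| = 2.
No single vertex violates Hall's condition since each has at least one neighbour, so 2 is the minimum.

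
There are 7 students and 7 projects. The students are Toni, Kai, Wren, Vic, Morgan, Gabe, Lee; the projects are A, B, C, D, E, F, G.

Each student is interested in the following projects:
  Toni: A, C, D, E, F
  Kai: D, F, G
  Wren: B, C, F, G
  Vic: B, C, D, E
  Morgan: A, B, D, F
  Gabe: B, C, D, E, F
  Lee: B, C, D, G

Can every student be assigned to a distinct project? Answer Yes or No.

Yes

A valid assignment of size 7: Toni-A, Kai-G, Wren-C, Vic-E, Morgan-D, Gabe-F, Lee-B.
All 7 students are covered.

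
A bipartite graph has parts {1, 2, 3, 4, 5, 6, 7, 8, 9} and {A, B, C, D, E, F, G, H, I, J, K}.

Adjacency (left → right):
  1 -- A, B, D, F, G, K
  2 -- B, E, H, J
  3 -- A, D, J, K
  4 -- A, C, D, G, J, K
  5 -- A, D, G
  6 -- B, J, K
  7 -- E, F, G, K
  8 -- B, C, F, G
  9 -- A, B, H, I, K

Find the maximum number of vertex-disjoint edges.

9

For example, pair 1-A, 2-H, 3-J, 4-G, 5-D, 6-B, 7-E, 8-F, 9-K.
This saturates every left vertex, so 9 is the maximum.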